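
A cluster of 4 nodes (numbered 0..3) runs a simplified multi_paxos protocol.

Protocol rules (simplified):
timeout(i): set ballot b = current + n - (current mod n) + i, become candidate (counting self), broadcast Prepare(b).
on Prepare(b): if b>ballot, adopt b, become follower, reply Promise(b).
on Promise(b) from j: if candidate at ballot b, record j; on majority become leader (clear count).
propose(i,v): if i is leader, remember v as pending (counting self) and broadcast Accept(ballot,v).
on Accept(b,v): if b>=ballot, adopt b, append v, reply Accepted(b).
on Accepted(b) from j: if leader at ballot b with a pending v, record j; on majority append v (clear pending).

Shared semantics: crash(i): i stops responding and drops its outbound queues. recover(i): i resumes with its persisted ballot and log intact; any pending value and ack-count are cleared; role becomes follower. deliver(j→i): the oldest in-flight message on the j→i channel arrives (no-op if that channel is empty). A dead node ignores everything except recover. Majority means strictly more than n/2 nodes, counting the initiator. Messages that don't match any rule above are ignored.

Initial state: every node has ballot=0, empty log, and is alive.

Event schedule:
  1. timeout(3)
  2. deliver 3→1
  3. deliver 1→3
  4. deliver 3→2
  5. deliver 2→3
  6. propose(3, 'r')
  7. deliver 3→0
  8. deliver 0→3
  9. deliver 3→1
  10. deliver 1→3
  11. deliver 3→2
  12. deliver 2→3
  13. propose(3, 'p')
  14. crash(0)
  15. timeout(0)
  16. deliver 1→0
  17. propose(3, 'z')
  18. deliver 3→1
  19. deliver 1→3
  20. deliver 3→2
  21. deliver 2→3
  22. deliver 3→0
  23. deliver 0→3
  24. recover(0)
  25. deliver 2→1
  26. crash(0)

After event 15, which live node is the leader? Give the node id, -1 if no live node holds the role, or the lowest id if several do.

3

after 1 — timeout(3): n3:cand/b7/[-]
after 2 — deliver 3→1: n1:foll/b7/[-]
after 3 — deliver 1→3: ·
after 4 — deliver 3→2: n2:foll/b7/[-]
after 5 — deliver 2→3: n3:lead/b7/[-]
after 6 — propose(3,'r'): ·
after 7 — deliver 3→0: n0:foll/b7/[-]
after 8 — deliver 0→3: ·
after 9 — deliver 3→1: n1:foll/b7/[r]
after 10 — deliver 1→3: ·
after 11 — deliver 3→2: n2:foll/b7/[r]
after 12 — deliver 2→3: n3:lead/b7/[r]
after 13 — propose(3,'p'): ·
after 14 — crash(0): n0:✗foll/b7/[-]
after 15 — timeout(0): ·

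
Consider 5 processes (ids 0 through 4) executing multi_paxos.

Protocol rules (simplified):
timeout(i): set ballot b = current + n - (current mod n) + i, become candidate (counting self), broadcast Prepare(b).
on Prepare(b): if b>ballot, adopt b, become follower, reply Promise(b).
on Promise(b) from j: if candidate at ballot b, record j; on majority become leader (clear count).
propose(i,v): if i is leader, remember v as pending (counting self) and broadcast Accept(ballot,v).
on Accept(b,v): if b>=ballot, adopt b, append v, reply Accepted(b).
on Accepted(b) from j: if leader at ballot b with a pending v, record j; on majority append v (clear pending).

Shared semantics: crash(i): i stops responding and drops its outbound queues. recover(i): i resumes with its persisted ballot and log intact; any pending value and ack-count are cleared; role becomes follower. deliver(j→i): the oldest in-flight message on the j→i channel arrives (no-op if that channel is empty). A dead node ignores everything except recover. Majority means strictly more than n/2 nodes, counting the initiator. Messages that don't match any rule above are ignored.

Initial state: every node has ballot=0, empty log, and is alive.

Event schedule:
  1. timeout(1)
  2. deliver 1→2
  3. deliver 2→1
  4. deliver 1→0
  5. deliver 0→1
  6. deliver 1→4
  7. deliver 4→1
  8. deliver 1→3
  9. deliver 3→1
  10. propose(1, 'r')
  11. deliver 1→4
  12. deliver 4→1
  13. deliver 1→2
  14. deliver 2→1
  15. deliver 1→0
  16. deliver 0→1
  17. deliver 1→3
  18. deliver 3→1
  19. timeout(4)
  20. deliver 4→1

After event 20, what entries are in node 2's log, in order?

r

e1 timeout(1): 1[cand,b=6,-]
e2 deliver 1→2: 2[foll,b=6,-]
e3 deliver 2→1: ·
e4 deliver 1→0: 0[foll,b=6,-]
e5 deliver 0→1: 1[lead,b=6,-]
e6 deliver 1→4: 4[foll,b=6,-]
e7 deliver 4→1: ·
e8 deliver 1→3: 3[foll,b=6,-]
e9 deliver 3→1: ·
e10 propose(1,'r'): ·
e11 deliver 1→4: 4[foll,b=6,r]
e12 deliver 4→1: ·
e13 deliver 1→2: 2[foll,b=6,r]
e14 deliver 2→1: 1[lead,b=6,r]
e15 deliver 1→0: 0[foll,b=6,r]
e16 deliver 0→1: ·
e17 deliver 1→3: 3[foll,b=6,r]
e18 deliver 3→1: ·
e19 timeout(4): 4[cand,b=14,r]
e20 deliver 4→1: 1[foll,b=14,r]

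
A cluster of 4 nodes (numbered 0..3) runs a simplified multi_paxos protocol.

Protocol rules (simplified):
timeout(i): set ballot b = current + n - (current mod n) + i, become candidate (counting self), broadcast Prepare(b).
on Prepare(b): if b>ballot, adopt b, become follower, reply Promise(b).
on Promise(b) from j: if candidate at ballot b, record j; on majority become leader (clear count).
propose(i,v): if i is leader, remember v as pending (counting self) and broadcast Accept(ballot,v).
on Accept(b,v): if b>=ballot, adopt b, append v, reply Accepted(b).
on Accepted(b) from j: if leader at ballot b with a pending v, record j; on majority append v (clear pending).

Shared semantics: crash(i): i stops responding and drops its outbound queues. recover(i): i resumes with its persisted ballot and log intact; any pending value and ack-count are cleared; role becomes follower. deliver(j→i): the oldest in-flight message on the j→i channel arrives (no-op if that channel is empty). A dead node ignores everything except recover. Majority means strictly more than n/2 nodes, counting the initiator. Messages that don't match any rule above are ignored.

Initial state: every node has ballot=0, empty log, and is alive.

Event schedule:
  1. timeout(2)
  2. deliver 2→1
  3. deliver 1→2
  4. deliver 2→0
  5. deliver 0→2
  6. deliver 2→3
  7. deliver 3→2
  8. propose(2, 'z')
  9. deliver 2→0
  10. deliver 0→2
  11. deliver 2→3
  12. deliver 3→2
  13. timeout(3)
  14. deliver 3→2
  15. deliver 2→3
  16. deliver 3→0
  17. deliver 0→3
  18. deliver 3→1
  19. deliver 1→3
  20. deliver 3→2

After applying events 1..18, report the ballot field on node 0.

step 1 timeout(2): 2={cand,b=6,log=-}
step 2 deliver 2→1: 1={foll,b=6,log=-}
step 3 deliver 1→2: —
step 4 deliver 2→0: 0={foll,b=6,log=-}
step 5 deliver 0→2: 2={lead,b=6,log=-}
step 6 deliver 2→3: 3={foll,b=6,log=-}
step 7 deliver 3→2: —
step 8 propose(2,'z'): —
step 9 deliver 2→0: 0={foll,b=6,log=z}
step 10 deliver 0→2: —
step 11 deliver 2→3: 3={foll,b=6,log=z}
step 12 deliver 3→2: 2={lead,b=6,log=z}
step 13 timeout(3): 3={cand,b=11,log=z}
step 14 deliver 3→2: 2={foll,b=11,log=z}
step 15 deliver 2→3: —
step 16 deliver 3→0: 0={foll,b=11,log=z}
step 17 deliver 0→3: 3={lead,b=11,log=z}
step 18 deliver 3→1: 1={foll,b=11,log=-}

11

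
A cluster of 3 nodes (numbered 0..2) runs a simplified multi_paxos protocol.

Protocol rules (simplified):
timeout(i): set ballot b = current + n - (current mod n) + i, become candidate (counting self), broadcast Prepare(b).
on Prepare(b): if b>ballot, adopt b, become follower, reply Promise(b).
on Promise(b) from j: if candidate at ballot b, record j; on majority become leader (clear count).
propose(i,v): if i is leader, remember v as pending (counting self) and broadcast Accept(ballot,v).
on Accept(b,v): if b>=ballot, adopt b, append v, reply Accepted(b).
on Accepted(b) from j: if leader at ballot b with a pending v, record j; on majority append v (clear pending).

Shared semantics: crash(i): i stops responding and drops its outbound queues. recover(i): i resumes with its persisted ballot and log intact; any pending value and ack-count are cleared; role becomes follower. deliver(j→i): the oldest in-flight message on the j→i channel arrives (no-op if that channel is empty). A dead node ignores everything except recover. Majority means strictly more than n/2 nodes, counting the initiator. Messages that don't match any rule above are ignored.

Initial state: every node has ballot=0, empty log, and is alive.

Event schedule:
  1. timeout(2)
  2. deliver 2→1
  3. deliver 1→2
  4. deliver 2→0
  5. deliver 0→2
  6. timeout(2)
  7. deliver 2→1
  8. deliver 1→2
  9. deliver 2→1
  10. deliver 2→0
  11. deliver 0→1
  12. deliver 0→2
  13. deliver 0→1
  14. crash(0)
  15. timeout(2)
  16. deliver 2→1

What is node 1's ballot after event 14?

8

e1 timeout(2): 2[cand,b=5,-]
e2 deliver 2→1: 1[foll,b=5,-]
e3 deliver 1→2: 2[lead,b=5,-]
e4 deliver 2→0: 0[foll,b=5,-]
e5 deliver 0→2: ·
e6 timeout(2): 2[cand,b=8,-]
e7 deliver 2→1: 1[foll,b=8,-]
e8 deliver 1→2: 2[lead,b=8,-]
e9 deliver 2→1: ·
e10 deliver 2→0: 0[foll,b=8,-]
e11 deliver 0→1: ·
e12 deliver 0→2: ·
e13 deliver 0→1: ·
e14 crash(0): 0[✗foll,b=8,-]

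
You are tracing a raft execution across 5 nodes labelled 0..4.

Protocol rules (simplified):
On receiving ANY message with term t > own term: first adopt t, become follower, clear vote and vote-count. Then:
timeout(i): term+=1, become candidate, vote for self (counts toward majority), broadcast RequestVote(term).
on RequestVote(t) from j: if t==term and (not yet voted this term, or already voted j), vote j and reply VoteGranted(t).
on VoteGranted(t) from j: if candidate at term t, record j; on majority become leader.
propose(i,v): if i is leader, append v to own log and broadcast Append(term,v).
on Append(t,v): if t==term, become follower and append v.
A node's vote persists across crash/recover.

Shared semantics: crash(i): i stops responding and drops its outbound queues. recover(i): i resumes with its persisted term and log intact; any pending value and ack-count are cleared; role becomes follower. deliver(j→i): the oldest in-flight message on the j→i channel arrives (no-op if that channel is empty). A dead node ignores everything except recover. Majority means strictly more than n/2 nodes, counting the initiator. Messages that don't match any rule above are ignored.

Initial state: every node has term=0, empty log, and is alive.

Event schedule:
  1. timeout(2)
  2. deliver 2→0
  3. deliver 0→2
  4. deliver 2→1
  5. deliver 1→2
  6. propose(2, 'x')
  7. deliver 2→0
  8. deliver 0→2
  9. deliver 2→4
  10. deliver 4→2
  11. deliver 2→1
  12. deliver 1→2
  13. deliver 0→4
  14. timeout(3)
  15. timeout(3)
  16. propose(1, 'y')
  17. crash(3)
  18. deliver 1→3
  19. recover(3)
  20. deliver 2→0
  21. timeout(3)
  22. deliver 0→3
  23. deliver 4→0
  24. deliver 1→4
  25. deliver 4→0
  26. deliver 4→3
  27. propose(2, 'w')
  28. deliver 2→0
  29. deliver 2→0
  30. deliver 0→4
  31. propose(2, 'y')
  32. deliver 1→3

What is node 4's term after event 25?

1

[1] timeout(2) → N2(cand t1 [-])
[2] deliver 2→0 → N0(foll t1 [-])
[3] deliver 0→2 → ∅
[4] deliver 2→1 → N1(foll t1 [-])
[5] deliver 1→2 → N2(lead t1 [-])
[6] propose(2,'x') → N2(lead t1 [x])
[7] deliver 2→0 → N0(foll t1 [x])
[8] deliver 0→2 → ∅
[9] deliver 2→4 → N4(foll t1 [-])
[10] deliver 4→2 → ∅
[11] deliver 2→1 → N1(foll t1 [x])
[12] deliver 1→2 → ∅
[13] deliver 0→4 → ∅
[14] timeout(3) → N3(cand t1 [-])
[15] timeout(3) → N3(cand t2 [-])
[16] propose(1,'y') → ∅
[17] crash(3) → N3(✗cand t2 [-])
[18] deliver 1→3 → ∅
[19] recover(3) → N3(foll t2 [-])
[20] deliver 2→0 → ∅
[21] timeout(3) → N3(cand t3 [-])
[22] deliver 0→3 → ∅
[23] deliver 4→0 → ∅
[24] deliver 1→4 → ∅
[25] deliver 4→0 → ∅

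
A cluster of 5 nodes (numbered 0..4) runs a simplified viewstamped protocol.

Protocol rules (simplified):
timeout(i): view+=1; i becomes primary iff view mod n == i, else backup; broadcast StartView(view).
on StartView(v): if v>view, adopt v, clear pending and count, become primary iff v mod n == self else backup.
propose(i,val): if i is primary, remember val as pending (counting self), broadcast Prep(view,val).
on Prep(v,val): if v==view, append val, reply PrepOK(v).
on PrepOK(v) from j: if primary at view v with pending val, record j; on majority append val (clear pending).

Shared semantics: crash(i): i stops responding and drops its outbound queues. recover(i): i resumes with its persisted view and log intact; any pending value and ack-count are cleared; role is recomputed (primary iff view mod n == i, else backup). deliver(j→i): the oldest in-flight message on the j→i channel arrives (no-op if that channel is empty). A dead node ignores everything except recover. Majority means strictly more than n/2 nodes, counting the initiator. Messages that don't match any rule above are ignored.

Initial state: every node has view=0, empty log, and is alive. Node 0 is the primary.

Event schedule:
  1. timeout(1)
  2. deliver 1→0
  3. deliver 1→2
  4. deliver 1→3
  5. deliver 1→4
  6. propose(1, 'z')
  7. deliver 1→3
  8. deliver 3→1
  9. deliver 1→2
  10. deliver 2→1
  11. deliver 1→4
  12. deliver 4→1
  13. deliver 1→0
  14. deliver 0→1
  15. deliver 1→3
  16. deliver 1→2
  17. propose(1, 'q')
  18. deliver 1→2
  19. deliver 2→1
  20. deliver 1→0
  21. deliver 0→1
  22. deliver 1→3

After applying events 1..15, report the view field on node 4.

after 1 — timeout(1): n1:prim/v1/[-]
after 2 — deliver 1→0: n0:back/v1/[-]
after 3 — deliver 1→2: n2:back/v1/[-]
after 4 — deliver 1→3: n3:back/v1/[-]
after 5 — deliver 1→4: n4:back/v1/[-]
after 6 — propose(1,'z'): ·
after 7 — deliver 1→3: n3:back/v1/[z]
after 8 — deliver 3→1: ·
after 9 — deliver 1→2: n2:back/v1/[z]
after 10 — deliver 2→1: n1:prim/v1/[z]
after 11 — deliver 1→4: n4:back/v1/[z]
after 12 — deliver 4→1: ·
after 13 — deliver 1→0: n0:back/v1/[z]
after 14 — deliver 0→1: ·
after 15 — deliver 1→3: ·

1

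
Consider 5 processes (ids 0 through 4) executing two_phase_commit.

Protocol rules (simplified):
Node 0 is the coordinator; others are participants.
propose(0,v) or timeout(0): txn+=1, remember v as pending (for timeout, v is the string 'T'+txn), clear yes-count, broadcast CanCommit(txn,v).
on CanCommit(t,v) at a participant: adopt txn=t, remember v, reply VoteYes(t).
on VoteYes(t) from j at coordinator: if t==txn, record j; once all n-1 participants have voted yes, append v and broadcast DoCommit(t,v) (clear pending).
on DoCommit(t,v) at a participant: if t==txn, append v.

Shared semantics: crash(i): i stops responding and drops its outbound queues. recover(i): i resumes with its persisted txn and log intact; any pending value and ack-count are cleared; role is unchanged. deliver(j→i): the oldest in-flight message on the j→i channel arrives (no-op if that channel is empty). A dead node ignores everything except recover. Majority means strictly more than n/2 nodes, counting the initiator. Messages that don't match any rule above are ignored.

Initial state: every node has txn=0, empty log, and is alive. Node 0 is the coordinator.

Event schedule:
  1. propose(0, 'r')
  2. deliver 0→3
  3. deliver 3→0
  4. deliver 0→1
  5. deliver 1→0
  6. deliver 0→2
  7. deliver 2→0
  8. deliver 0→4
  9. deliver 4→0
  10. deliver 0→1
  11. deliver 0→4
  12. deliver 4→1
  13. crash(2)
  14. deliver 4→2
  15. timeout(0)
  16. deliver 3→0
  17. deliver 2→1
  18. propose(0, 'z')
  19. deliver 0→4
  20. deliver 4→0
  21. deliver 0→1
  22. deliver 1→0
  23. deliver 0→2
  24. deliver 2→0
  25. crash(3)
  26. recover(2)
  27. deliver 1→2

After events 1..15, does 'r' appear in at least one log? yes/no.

e1 propose(0,'r'): 0[coor,t=1,-]
e2 deliver 0→3: 3[part,t=1,-]
e3 deliver 3→0: ·
e4 deliver 0→1: 1[part,t=1,-]
e5 deliver 1→0: ·
e6 deliver 0→2: 2[part,t=1,-]
e7 deliver 2→0: ·
e8 deliver 0→4: 4[part,t=1,-]
e9 deliver 4→0: 0[coor,t=1,r]
e10 deliver 0→1: 1[part,t=1,r]
e11 deliver 0→4: 4[part,t=1,r]
e12 deliver 4→1: ·
e13 crash(2): 2[✗part,t=1,-]
e14 deliver 4→2: ·
e15 timeout(0): 0[coor,t=2,r]

yes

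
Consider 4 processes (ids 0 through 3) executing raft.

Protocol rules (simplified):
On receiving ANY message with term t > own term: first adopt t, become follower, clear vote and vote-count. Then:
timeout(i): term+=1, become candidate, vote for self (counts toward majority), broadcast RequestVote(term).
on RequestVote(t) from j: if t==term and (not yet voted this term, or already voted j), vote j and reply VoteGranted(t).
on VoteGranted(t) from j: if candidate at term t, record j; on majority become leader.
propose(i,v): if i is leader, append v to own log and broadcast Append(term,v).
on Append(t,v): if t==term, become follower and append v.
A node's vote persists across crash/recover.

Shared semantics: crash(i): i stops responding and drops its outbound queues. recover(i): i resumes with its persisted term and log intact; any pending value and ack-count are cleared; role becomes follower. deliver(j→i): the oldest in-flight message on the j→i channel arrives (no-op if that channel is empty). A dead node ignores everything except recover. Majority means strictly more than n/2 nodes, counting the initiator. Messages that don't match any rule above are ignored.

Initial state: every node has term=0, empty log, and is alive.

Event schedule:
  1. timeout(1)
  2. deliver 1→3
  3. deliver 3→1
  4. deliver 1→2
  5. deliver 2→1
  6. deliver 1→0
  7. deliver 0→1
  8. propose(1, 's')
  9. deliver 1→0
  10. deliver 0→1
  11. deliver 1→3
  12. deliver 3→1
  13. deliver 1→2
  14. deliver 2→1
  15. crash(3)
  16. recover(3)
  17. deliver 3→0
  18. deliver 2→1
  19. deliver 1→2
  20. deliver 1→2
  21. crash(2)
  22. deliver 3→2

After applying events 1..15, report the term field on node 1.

1

1. timeout(1):  <1:cand t1 ->
2. deliver 1→3:  <3:foll t1 ->
3. deliver 3→1:  nop
4. deliver 1→2:  <2:foll t1 ->
5. deliver 2→1:  <1:lead t1 ->
6. deliver 1→0:  <0:foll t1 ->
7. deliver 0→1:  nop
8. propose(1,'s'):  <1:lead t1 s>
9. deliver 1→0:  <0:foll t1 s>
10. deliver 0→1:  nop
11. deliver 1→3:  <3:foll t1 s>
12. deliver 3→1:  nop
13. deliver 1→2:  <2:foll t1 s>
14. deliver 2→1:  nop
15. crash(3):  <3:✗foll t1 s>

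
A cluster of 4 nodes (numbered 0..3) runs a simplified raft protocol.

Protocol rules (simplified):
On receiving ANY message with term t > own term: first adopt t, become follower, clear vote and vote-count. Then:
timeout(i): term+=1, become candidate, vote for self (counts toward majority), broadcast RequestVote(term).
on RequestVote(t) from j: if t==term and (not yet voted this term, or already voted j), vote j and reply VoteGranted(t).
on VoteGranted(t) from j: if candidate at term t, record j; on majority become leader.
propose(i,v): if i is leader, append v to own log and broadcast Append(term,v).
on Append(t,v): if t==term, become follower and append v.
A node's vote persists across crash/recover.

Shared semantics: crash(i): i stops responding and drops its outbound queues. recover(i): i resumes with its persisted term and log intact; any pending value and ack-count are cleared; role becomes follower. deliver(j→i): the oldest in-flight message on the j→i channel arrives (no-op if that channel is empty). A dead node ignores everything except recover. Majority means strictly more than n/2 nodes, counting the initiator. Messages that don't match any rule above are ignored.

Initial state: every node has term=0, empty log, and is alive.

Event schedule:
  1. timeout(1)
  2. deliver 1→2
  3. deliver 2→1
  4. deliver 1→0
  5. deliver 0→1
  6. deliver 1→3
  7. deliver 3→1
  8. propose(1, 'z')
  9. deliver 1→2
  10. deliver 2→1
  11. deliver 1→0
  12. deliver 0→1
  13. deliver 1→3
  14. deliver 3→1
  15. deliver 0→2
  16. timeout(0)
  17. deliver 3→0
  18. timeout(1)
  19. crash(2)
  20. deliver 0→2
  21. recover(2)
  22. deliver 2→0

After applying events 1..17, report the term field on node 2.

1

after 1 — timeout(1): n1:cand/t1/[-]
after 2 — deliver 1→2: n2:foll/t1/[-]
after 3 — deliver 2→1: ·
after 4 — deliver 1→0: n0:foll/t1/[-]
after 5 — deliver 0→1: n1:lead/t1/[-]
after 6 — deliver 1→3: n3:foll/t1/[-]
after 7 — deliver 3→1: ·
after 8 — propose(1,'z'): n1:lead/t1/[z]
after 9 — deliver 1→2: n2:foll/t1/[z]
after 10 — deliver 2→1: ·
after 11 — deliver 1→0: n0:foll/t1/[z]
after 12 — deliver 0→1: ·
after 13 — deliver 1→3: n3:foll/t1/[z]
after 14 — deliver 3→1: ·
after 15 — deliver 0→2: ·
after 16 — timeout(0): n0:cand/t2/[z]
after 17 — deliver 3→0: ·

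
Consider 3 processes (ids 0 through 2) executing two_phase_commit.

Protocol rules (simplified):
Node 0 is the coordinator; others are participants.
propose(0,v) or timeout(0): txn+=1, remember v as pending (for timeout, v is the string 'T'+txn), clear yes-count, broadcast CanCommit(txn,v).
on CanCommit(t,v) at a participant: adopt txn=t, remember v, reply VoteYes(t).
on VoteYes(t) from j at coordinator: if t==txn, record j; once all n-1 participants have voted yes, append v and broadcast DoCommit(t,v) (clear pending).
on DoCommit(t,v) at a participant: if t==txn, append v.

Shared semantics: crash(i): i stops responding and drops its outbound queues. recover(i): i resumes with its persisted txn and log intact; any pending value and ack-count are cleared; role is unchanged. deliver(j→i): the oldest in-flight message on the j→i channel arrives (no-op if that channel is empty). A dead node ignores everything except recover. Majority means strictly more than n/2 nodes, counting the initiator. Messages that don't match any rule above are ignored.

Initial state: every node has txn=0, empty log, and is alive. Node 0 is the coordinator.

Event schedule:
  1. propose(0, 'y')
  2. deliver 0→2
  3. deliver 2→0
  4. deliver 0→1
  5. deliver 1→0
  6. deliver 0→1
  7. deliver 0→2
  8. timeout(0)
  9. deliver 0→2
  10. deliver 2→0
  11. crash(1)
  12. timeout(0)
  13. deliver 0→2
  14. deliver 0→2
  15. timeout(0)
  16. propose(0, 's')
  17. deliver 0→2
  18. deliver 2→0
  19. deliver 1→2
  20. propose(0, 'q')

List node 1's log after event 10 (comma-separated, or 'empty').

1. propose(0,'y'):  <0:coor t1 ->
2. deliver 0→2:  <2:part t1 ->
3. deliver 2→0:  nop
4. deliver 0→1:  <1:part t1 ->
5. deliver 1→0:  <0:coor t1 y>
6. deliver 0→1:  <1:part t1 y>
7. deliver 0→2:  <2:part t1 y>
8. timeout(0):  <0:coor t2 y>
9. deliver 0→2:  <2:part t2 y>
10. deliver 2→0:  nop

y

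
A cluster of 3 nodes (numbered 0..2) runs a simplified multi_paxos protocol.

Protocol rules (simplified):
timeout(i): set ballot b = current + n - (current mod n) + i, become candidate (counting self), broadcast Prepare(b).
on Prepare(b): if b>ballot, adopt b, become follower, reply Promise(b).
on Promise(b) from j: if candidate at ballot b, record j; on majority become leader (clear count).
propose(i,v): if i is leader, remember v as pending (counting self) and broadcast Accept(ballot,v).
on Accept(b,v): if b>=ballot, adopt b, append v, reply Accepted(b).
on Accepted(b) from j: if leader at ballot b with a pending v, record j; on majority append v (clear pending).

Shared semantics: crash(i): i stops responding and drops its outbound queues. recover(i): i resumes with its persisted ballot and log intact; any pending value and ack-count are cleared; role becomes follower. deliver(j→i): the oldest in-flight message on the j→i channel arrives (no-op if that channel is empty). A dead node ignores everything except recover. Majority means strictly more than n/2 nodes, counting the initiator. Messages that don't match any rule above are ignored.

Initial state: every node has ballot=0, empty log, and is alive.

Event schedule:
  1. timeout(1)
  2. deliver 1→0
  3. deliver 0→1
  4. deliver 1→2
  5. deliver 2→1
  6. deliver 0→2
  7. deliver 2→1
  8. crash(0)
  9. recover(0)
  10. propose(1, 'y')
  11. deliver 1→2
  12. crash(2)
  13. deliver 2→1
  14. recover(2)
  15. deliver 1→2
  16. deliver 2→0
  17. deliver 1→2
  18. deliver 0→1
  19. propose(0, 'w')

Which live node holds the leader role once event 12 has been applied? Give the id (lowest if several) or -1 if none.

1

step 1 timeout(1): 1={cand,b=4,log=-}
step 2 deliver 1→0: 0={foll,b=4,log=-}
step 3 deliver 0→1: 1={lead,b=4,log=-}
step 4 deliver 1→2: 2={foll,b=4,log=-}
step 5 deliver 2→1: —
step 6 deliver 0→2: —
step 7 deliver 2→1: —
step 8 crash(0): 0={✗foll,b=4,log=-}
step 9 recover(0): 0={foll,b=4,log=-}
step 10 propose(1,'y'): —
step 11 deliver 1→2: 2={foll,b=4,log=y}
step 12 crash(2): 2={✗foll,b=4,log=y}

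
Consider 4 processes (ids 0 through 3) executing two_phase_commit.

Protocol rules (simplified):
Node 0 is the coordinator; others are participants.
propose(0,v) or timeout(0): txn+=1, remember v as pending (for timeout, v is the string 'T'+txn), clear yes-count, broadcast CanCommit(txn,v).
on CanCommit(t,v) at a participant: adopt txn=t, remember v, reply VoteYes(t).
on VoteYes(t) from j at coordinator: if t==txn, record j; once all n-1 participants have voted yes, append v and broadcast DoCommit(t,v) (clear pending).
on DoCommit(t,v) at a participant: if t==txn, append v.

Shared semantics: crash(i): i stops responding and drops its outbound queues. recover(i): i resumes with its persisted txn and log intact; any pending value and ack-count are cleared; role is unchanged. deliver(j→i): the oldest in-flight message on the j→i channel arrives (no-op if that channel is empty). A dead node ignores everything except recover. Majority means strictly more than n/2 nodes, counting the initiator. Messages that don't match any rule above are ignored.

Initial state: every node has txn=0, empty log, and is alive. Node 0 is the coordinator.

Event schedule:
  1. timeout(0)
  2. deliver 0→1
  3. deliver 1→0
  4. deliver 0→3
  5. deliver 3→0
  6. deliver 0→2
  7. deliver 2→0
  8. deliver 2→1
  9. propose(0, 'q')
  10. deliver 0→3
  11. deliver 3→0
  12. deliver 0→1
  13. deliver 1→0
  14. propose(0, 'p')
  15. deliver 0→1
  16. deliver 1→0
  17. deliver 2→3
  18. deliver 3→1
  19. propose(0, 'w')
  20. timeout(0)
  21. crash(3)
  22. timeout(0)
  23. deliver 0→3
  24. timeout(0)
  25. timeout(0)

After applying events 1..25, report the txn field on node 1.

e1 timeout(0): 0[coor,t=1,-]
e2 deliver 0→1: 1[part,t=1,-]
e3 deliver 1→0: ·
e4 deliver 0→3: 3[part,t=1,-]
e5 deliver 3→0: ·
e6 deliver 0→2: 2[part,t=1,-]
e7 deliver 2→0: 0[coor,t=1,T1]
e8 deliver 2→1: ·
e9 propose(0,'q'): 0[coor,t=2,T1]
e10 deliver 0→3: 3[part,t=1,T1]
e11 deliver 3→0: ·
e12 deliver 0→1: 1[part,t=1,T1]
e13 deliver 1→0: ·
e14 propose(0,'p'): 0[coor,t=3,T1]
e15 deliver 0→1: 1[part,t=2,T1]
e16 deliver 1→0: ·
e17 deliver 2→3: ·
e18 deliver 3→1: ·
e19 propose(0,'w'): 0[coor,t=4,T1]
e20 timeout(0): 0[coor,t=5,T1]
e21 crash(3): 3[✗part,t=1,T1]
e22 timeout(0): 0[coor,t=6,T1]
e23 deliver 0→3: ·
e24 timeout(0): 0[coor,t=7,T1]
e25 timeout(0): 0[coor,t=8,T1]

2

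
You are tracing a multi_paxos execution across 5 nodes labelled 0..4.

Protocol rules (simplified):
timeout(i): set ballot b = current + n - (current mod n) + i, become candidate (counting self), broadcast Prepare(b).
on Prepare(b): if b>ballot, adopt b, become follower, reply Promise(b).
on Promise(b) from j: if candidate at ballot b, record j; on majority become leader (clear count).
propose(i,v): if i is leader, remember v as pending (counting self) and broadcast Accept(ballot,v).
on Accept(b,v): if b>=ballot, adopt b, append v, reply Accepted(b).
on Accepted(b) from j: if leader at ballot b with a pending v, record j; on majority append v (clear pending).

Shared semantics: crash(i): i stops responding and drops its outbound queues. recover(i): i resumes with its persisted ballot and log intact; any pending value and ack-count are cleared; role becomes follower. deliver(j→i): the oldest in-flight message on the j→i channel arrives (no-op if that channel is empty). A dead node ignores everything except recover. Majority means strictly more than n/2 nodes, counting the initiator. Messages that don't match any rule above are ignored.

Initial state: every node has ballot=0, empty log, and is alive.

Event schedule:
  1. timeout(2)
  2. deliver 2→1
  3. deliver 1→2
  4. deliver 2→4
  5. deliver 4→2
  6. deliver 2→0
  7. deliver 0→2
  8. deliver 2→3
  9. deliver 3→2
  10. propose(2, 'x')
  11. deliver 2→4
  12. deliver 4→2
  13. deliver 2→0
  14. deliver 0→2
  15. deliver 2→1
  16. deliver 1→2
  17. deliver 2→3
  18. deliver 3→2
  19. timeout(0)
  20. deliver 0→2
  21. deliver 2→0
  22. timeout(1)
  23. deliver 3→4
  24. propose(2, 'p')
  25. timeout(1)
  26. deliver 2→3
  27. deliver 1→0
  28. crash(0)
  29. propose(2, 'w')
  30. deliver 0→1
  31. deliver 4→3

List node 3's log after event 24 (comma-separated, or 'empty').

x

[1] timeout(2) → N2(cand b7 [-])
[2] deliver 2→1 → N1(foll b7 [-])
[3] deliver 1→2 → ∅
[4] deliver 2→4 → N4(foll b7 [-])
[5] deliver 4→2 → N2(lead b7 [-])
[6] deliver 2→0 → N0(foll b7 [-])
[7] deliver 0→2 → ∅
[8] deliver 2→3 → N3(foll b7 [-])
[9] deliver 3→2 → ∅
[10] propose(2,'x') → ∅
[11] deliver 2→4 → N4(foll b7 [x])
[12] deliver 4→2 → ∅
[13] deliver 2→0 → N0(foll b7 [x])
[14] deliver 0→2 → N2(lead b7 [x])
[15] deliver 2→1 → N1(foll b7 [x])
[16] deliver 1→2 → ∅
[17] deliver 2→3 → N3(foll b7 [x])
[18] deliver 3→2 → ∅
[19] timeout(0) → N0(cand b10 [x])
[20] deliver 0→2 → N2(foll b10 [x])
[21] deliver 2→0 → ∅
[22] timeout(1) → N1(cand b11 [x])
[23] deliver 3→4 → ∅
[24] propose(2,'p') → ∅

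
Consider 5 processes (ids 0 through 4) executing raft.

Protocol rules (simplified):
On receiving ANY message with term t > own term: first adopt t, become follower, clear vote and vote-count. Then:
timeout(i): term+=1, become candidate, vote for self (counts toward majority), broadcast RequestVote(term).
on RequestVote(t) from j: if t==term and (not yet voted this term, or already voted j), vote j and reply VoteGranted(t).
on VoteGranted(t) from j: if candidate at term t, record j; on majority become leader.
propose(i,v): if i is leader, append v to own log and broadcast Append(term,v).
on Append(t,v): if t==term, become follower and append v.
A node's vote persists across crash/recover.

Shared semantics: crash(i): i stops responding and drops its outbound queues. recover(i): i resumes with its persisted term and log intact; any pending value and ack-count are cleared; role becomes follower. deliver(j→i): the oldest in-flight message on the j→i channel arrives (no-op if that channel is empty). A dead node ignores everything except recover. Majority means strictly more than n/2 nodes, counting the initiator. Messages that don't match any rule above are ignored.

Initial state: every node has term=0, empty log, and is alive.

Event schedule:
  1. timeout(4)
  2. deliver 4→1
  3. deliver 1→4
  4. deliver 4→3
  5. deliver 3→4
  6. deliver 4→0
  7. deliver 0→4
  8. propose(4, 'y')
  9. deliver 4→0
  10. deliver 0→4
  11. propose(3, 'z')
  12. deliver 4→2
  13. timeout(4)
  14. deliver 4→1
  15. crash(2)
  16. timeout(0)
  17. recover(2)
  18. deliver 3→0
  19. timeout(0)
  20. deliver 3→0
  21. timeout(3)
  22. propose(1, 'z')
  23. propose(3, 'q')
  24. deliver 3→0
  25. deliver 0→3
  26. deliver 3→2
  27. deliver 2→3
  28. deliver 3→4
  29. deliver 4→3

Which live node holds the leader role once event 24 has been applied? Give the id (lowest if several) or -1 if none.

[1] timeout(4) → N4(cand t1 [-])
[2] deliver 4→1 → N1(foll t1 [-])
[3] deliver 1→4 → ∅
[4] deliver 4→3 → N3(foll t1 [-])
[5] deliver 3→4 → N4(lead t1 [-])
[6] deliver 4→0 → N0(foll t1 [-])
[7] deliver 0→4 → ∅
[8] propose(4,'y') → N4(lead t1 [y])
[9] deliver 4→0 → N0(foll t1 [y])
[10] deliver 0→4 → ∅
[11] propose(3,'z') → ∅
[12] deliver 4→2 → N2(foll t1 [-])
[13] timeout(4) → N4(cand t2 [y])
[14] deliver 4→1 → N1(foll t1 [y])
[15] crash(2) → N2(✗foll t1 [-])
[16] timeout(0) → N0(cand t2 [y])
[17] recover(2) → N2(foll t1 [-])
[18] deliver 3→0 → ∅
[19] timeout(0) → N0(cand t3 [y])
[20] deliver 3→0 → ∅
[21] timeout(3) → N3(cand t2 [-])
[22] propose(1,'z') → ∅
[23] propose(3,'q') → ∅
[24] deliver 3→0 → ∅

-1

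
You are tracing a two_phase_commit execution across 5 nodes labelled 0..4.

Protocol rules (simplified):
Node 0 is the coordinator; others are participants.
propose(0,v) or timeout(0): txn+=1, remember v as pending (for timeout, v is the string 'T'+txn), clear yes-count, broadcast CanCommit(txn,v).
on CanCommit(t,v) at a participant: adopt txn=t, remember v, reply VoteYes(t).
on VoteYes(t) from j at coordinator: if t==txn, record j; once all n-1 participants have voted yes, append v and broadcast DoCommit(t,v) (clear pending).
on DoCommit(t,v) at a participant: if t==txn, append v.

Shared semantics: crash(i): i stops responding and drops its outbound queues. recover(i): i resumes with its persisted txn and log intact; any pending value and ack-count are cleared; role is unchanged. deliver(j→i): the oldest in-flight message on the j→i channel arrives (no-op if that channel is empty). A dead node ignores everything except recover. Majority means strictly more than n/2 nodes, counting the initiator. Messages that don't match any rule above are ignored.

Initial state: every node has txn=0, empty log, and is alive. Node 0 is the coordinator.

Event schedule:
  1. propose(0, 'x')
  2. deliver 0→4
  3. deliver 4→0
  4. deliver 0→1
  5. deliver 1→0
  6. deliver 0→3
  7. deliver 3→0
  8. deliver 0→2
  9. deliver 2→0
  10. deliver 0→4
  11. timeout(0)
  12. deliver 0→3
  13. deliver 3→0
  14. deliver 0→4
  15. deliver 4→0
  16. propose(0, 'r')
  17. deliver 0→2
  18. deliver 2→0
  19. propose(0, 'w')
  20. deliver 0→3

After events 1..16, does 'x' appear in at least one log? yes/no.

step 1 propose(0,'x'): 0={coor,t=1,log=-}
step 2 deliver 0→4: 4={part,t=1,log=-}
step 3 deliver 4→0: —
step 4 deliver 0→1: 1={part,t=1,log=-}
step 5 deliver 1→0: —
step 6 deliver 0→3: 3={part,t=1,log=-}
step 7 deliver 3→0: —
step 8 deliver 0→2: 2={part,t=1,log=-}
step 9 deliver 2→0: 0={coor,t=1,log=x}
step 10 deliver 0→4: 4={part,t=1,log=x}
step 11 timeout(0): 0={coor,t=2,log=x}
step 12 deliver 0→3: 3={part,t=1,log=x}
step 13 deliver 3→0: —
step 14 deliver 0→4: 4={part,t=2,log=x}
step 15 deliver 4→0: —
step 16 propose(0,'r'): 0={coor,t=3,log=x}

yes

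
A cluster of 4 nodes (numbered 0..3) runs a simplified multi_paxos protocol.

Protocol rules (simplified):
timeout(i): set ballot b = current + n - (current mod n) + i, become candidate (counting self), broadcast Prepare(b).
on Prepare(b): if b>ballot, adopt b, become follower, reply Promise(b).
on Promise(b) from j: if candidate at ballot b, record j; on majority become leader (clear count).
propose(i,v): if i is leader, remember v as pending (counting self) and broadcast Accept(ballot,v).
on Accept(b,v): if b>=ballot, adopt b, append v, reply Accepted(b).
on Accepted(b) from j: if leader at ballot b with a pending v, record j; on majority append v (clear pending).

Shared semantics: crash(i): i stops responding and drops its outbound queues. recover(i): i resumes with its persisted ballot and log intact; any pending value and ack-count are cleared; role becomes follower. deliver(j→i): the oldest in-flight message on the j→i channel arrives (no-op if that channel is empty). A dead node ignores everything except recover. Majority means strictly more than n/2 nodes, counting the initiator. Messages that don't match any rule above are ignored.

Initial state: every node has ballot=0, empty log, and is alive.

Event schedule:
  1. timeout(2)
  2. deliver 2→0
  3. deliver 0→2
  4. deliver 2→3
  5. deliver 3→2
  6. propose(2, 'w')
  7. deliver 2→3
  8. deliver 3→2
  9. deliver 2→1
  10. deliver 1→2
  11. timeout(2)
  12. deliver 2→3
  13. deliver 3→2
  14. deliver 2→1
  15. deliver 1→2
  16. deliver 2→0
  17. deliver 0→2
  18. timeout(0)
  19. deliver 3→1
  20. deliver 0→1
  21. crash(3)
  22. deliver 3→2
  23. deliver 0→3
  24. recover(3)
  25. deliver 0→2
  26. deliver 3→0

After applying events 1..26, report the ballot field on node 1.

[1] timeout(2) → N2(cand b6 [-])
[2] deliver 2→0 → N0(foll b6 [-])
[3] deliver 0→2 → ∅
[4] deliver 2→3 → N3(foll b6 [-])
[5] deliver 3→2 → N2(lead b6 [-])
[6] propose(2,'w') → ∅
[7] deliver 2→3 → N3(foll b6 [w])
[8] deliver 3→2 → ∅
[9] deliver 2→1 → N1(foll b6 [-])
[10] deliver 1→2 → ∅
[11] timeout(2) → N2(cand b10 [-])
[12] deliver 2→3 → N3(foll b10 [w])
[13] deliver 3→2 → ∅
[14] deliver 2→1 → N1(foll b6 [w])
[15] deliver 1→2 → ∅
[16] deliver 2→0 → N0(foll b6 [w])
[17] deliver 0→2 → ∅
[18] timeout(0) → N0(cand b8 [w])
[19] deliver 3→1 → ∅
[20] deliver 0→1 → N1(foll b8 [w])
[21] crash(3) → N3(✗foll b10 [w])
[22] deliver 3→2 → ∅
[23] deliver 0→3 → ∅
[24] recover(3) → N3(foll b10 [w])
[25] deliver 0→2 → ∅
[26] deliver 3→0 → ∅

8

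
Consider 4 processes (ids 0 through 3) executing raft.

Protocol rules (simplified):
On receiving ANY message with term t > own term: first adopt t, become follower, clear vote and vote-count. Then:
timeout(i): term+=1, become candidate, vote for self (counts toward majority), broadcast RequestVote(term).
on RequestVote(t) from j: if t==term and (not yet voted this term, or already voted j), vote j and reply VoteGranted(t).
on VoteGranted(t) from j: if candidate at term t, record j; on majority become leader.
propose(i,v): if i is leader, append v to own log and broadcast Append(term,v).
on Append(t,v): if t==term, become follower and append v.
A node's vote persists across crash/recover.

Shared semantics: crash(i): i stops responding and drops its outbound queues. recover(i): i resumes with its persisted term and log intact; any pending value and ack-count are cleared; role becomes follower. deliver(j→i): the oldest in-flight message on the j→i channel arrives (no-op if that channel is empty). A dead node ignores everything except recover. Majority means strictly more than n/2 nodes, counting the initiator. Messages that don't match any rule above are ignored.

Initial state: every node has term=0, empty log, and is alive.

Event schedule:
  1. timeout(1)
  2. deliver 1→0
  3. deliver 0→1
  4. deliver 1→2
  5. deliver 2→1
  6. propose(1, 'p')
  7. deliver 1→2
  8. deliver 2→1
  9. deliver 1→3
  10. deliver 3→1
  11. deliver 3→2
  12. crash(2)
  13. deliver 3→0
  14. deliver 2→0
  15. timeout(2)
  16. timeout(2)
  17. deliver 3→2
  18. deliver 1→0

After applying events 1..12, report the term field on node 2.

after 1 — timeout(1): n1:cand/t1/[-]
after 2 — deliver 1→0: n0:foll/t1/[-]
after 3 — deliver 0→1: ·
after 4 — deliver 1→2: n2:foll/t1/[-]
after 5 — deliver 2→1: n1:lead/t1/[-]
after 6 — propose(1,'p'): n1:lead/t1/[p]
after 7 — deliver 1→2: n2:foll/t1/[p]
after 8 — deliver 2→1: ·
after 9 — deliver 1→3: n3:foll/t1/[-]
after 10 — deliver 3→1: ·
after 11 — deliver 3→2: ·
after 12 — crash(2): n2:✗foll/t1/[p]

1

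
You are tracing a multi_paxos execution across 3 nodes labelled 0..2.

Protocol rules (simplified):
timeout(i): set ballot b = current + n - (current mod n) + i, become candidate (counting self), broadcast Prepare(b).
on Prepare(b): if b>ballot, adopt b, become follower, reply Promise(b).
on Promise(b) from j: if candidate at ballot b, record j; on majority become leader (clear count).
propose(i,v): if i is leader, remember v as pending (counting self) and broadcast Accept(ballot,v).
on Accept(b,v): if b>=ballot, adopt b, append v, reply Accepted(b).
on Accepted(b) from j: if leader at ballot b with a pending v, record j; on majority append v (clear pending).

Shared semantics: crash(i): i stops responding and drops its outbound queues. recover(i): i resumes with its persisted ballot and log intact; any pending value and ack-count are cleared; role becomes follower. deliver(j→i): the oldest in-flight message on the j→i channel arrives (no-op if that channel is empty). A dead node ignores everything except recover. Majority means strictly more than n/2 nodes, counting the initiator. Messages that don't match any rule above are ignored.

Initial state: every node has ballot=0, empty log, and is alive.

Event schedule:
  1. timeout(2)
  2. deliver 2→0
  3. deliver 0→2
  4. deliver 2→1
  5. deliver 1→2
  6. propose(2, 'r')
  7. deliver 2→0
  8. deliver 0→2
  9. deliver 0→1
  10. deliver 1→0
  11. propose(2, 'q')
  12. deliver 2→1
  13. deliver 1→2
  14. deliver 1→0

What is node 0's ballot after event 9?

after 1 — timeout(2): n2:cand/b5/[-]
after 2 — deliver 2→0: n0:foll/b5/[-]
after 3 — deliver 0→2: n2:lead/b5/[-]
after 4 — deliver 2→1: n1:foll/b5/[-]
after 5 — deliver 1→2: ·
after 6 — propose(2,'r'): ·
after 7 — deliver 2→0: n0:foll/b5/[r]
after 8 — deliver 0→2: n2:lead/b5/[r]
after 9 — deliver 0→1: ·

5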